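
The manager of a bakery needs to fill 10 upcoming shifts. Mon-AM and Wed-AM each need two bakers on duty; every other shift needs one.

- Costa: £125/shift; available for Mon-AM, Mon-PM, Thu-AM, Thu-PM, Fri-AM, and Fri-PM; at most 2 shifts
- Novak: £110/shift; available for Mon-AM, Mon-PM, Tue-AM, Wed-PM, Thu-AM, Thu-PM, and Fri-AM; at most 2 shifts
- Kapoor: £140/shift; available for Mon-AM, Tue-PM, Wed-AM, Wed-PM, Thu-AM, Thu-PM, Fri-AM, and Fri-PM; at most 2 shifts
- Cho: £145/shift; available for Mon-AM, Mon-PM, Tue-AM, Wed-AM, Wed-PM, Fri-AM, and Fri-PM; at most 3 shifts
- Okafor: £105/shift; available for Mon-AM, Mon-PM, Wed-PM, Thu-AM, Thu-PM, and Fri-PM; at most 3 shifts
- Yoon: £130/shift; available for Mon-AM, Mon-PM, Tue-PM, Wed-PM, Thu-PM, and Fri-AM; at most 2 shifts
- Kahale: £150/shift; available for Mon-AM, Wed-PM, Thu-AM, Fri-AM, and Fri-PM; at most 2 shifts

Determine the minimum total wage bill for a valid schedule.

Wed-AM can only be covered by Kapoor and Cho, so that assignment is forced.
Picking the cheapest available baker for each shift independently would cost £1375, but that ignores the shift limits.
An optimal schedule: Mon-AM→Yoon+Kapoor, Mon-PM→Okafor, Tue-AM→Novak, Tue-PM→Yoon, Wed-AM→Kapoor+Cho, Wed-PM→Novak, Thu-AM→Okafor, Thu-PM→Okafor, Fri-AM→Costa, Fri-PM→Costa.
Total: 130 + 140 + 105 + 110 + 130 + 140 + 145 + 110 + 105 + 105 + 125 + 125 = £1470.

£1470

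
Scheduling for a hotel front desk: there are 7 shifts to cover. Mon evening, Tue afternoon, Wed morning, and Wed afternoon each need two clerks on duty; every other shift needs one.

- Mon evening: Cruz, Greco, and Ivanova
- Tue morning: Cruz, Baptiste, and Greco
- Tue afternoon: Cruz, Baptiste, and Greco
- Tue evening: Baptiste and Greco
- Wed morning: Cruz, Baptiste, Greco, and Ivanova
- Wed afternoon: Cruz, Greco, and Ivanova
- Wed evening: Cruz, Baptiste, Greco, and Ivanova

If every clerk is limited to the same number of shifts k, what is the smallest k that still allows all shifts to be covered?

3

With 4 clerks and 11 worker-slots to fill, someone must work at least ⌈11/4⌉ = 3 shifts, so k ≥ 3.
k = 3 works: Mon evening→Cruz+Greco, Tue morning→Cruz, Tue afternoon→Cruz+Baptiste, Tue evening→Baptiste, Wed morning→Greco+Ivanova, Wed afternoon→Greco+Ivanova, Wed evening→Baptiste.
Loads: Cruz 3, Baptiste 3, Greco 3, Ivanova 2 — all ≤ 3.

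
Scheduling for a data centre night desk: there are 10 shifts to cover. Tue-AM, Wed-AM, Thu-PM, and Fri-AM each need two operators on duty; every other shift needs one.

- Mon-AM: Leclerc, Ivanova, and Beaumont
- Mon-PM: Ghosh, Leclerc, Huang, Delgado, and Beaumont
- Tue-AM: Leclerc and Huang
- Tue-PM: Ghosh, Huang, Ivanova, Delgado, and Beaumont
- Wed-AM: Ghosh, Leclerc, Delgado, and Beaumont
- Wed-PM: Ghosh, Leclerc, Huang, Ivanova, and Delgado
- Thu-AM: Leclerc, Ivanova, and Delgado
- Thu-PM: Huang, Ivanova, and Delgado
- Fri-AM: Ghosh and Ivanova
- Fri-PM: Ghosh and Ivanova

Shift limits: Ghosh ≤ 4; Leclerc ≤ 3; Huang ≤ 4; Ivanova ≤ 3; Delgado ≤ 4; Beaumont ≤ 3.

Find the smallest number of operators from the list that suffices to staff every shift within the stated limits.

14 slots to fill and no one can take more than 4, so at least ⌈14/4⌉ = 4 operators are needed.
Ghosh, Leclerc, Huang, and Ivanova alone can cover everything: Mon-AM→Leclerc, Mon-PM→Ghosh, Tue-AM→Leclerc+Huang, Tue-PM→Huang, Wed-AM→Ghosh+Leclerc, Wed-PM→Huang, Thu-AM→Ivanova, Thu-PM→Huang+Ivanova, Fri-AM→Ghosh+Ivanova, Fri-PM→Ghosh.

4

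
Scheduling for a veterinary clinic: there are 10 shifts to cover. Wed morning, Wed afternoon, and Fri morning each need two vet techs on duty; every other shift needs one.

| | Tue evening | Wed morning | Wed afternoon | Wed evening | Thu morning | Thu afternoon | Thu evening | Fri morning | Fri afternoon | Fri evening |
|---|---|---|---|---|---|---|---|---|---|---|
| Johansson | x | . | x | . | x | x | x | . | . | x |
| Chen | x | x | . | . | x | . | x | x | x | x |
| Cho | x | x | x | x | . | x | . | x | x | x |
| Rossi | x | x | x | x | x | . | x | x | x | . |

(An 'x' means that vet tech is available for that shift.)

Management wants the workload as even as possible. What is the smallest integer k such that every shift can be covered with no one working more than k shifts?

4

With 4 vet techs and 13 worker-slots to fill, someone must work at least ⌈13/4⌉ = 4 shifts, so k ≥ 4.
k = 4 works: Tue evening→Rossi, Wed morning→Chen+Cho, Wed afternoon→Johansson+Cho, Wed evening→Cho, Thu morning→Johansson, Thu afternoon→Johansson, Thu evening→Johansson, Fri morning→Chen+Cho, Fri afternoon→Chen, Fri evening→Chen.
Loads: Johansson 4, Chen 4, Cho 4, Rossi 1 — all ≤ 4.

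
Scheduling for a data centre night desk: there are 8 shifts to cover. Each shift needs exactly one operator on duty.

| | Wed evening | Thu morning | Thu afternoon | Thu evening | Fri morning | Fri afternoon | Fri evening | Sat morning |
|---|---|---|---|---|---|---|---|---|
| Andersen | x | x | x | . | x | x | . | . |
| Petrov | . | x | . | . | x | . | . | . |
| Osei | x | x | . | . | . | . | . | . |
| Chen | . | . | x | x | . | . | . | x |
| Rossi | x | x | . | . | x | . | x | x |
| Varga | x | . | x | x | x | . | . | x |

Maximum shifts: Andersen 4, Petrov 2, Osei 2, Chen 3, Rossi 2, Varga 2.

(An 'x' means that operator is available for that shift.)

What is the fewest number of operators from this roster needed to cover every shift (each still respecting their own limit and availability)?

3

8 slots to fill and no one can take more than 4, so at least ⌈8/4⌉ = 2 operators are needed.
Any 2 operators together have capacity at most 4+3 = 7 < 8 slots, so 2 can never suffice.
Andersen, Chen, and Rossi alone can cover everything: Wed evening→Andersen, Thu morning→Andersen, Thu afternoon→Andersen, Thu evening→Chen, Fri morning→Rossi, Fri afternoon→Andersen, Fri evening→Rossi, Sat morning→Chen.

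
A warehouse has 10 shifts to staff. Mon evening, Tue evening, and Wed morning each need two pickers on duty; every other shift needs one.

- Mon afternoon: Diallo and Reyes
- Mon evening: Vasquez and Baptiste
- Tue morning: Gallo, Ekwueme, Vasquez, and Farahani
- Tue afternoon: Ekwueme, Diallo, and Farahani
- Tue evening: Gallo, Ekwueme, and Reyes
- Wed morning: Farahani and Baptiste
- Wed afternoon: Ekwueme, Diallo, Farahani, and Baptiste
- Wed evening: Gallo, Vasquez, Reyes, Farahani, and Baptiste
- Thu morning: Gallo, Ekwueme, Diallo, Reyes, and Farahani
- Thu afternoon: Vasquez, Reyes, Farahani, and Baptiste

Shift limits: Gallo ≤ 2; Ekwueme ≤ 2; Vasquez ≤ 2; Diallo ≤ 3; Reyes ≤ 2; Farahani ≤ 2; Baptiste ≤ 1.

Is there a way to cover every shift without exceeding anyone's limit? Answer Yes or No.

No

Total capacity is 14 and 13 slots are needed, so capacity alone doesn't rule it out.
Shifts {Mon evening, Wed morning} need 4 worker-slots in total, but the pickers available for any of those shifts (Vasquez, Farahani, and Baptiste) can supply at most 3 among them. So no valid schedule exists.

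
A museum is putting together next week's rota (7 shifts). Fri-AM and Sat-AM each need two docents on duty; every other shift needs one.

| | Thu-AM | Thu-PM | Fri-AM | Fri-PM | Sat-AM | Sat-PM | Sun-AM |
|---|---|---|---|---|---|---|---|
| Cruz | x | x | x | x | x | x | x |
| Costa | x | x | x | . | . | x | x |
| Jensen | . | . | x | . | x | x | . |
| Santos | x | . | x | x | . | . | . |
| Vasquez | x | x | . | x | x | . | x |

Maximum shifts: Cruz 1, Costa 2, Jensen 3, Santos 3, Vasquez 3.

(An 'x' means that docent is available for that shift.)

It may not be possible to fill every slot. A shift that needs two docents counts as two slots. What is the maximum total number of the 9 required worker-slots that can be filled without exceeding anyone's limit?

9

Total capacity across all docents is 1+2+3+3+3 = 12, and 9 slots are needed, so at most 9 can be filled.
An assignment achieving 9: Thu-AM→Santos, Thu-PM→Cruz, Fri-AM→Jensen+Santos, Fri-PM→Santos, Sat-AM→Jensen+Vasquez, Sat-PM→Costa, Sun-AM→Costa.
Loads: Cruz 1/1, Costa 2/2, Jensen 2/3, Santos 3/3, Vasquez 1/3.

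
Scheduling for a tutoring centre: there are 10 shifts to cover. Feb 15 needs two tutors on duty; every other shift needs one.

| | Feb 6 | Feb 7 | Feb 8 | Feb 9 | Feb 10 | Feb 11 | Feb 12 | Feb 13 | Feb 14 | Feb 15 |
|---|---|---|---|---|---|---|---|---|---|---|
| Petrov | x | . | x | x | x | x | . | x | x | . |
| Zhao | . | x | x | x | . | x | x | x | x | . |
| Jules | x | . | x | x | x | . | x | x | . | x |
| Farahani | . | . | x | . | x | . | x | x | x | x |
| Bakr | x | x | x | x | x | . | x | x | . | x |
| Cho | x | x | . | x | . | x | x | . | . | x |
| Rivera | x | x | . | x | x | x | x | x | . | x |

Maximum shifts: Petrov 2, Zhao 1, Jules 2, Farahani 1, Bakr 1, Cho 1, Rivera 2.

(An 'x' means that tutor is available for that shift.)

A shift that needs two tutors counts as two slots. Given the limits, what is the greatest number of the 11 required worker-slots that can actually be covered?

Total capacity across all tutors is 2+1+2+1+1+1+2 = 10, and 11 slots are needed, so at most 10 can be filled.
An assignment achieving 10: Feb 6→Jules, Feb 7→Zhao, Feb 8→Jules, Feb 9→Rivera, Feb 10→Farahani, Feb 11→Petrov, Feb 12→Rivera, Feb 14→Petrov, Feb 15→Bakr+Cho.
Loads: Petrov 2/2, Zhao 1/1, Jules 2/2, Farahani 1/1, Bakr 1/1, Cho 1/1, Rivera 2/2.

10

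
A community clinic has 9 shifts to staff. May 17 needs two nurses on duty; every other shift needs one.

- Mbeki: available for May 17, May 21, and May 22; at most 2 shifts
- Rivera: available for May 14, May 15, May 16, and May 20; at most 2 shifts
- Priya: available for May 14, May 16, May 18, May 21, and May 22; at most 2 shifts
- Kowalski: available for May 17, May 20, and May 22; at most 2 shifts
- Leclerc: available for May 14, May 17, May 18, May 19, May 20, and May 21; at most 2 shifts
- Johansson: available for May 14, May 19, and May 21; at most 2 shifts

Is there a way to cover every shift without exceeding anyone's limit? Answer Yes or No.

Yes

May 15 can only be covered by Rivera, so that assignment is forced.
One valid schedule: May 14→Priya, May 15→Rivera, May 16→Rivera, May 17→Mbeki+Kowalski, May 18→Priya, May 19→Leclerc, May 20→Kowalski, May 21→Leclerc, May 22→Mbeki.
Loads: Mbeki 2/2, Rivera 2/2, Priya 2/2, Kowalski 2/2, Leclerc 2/2, Johansson 0/2 — all within limits.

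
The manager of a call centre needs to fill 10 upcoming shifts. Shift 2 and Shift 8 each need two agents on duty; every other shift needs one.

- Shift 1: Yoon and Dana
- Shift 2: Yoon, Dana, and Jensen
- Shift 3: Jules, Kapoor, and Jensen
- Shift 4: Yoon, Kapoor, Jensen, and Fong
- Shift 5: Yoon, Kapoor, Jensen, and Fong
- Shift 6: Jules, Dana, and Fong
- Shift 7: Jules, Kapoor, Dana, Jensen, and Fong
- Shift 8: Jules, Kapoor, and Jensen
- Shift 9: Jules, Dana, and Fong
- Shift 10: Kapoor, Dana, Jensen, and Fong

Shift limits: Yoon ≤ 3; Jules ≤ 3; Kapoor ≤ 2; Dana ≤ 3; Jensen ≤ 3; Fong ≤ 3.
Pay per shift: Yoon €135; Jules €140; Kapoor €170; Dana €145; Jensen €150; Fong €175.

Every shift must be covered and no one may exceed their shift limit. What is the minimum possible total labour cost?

Picking the cheapest available agent for each shift independently would cost €1680, but that ignores the shift limits.
An optimal schedule: Shift 1→Yoon, Shift 2→Yoon+Dana, Shift 3→Jules, Shift 4→Yoon, Shift 5→Jensen, Shift 6→Jules, Shift 7→Jensen, Shift 8→Jules+Jensen, Shift 9→Dana, Shift 10→Dana.
Total: 135 + 135 + 145 + 140 + 135 + 150 + 140 + 150 + 140 + 150 + 145 + 145 = €1710.

€1710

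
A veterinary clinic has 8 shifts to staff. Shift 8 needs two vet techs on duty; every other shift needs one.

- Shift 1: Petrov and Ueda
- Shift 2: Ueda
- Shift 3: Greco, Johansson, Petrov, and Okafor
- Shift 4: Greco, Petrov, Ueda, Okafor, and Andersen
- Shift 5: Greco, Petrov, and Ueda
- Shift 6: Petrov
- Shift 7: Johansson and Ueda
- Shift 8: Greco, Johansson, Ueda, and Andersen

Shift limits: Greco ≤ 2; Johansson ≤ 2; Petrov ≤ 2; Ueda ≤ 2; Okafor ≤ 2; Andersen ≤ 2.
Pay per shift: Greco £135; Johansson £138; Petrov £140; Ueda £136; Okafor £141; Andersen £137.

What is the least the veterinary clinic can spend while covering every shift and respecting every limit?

Shift 2 can only be covered by Ueda, so that assignment is forced.
Shift 6 can only be covered by Petrov, so that assignment is forced.
Picking the cheapest available vet tech for each shift independently would cost £1224, but that ignores the shift limits.
An optimal schedule: Shift 1→Ueda, Shift 2→Ueda, Shift 3→Greco, Shift 4→Andersen, Shift 5→Greco, Shift 6→Petrov, Shift 7→Johansson, Shift 8→Andersen+Johansson.
Total: 136 + 136 + 135 + 137 + 135 + 140 + 138 + 137 + 138 = £1232.

£1232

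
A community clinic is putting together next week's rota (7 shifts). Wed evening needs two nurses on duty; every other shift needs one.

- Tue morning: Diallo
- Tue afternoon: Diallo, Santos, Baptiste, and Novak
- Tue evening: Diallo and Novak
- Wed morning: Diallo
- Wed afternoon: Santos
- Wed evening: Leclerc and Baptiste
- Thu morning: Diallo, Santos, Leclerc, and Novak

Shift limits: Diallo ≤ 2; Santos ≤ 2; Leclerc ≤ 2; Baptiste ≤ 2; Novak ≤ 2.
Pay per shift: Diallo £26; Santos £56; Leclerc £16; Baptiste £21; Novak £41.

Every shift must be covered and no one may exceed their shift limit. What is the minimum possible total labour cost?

Tue morning can only be covered by Diallo, so that assignment is forced.
Wed morning can only be covered by Diallo, so that assignment is forced.
Wed afternoon can only be covered by Santos, so that assignment is forced.
Picking the cheapest available nurse for each shift independently would cost £208, but that ignores the shift limits.
An optimal schedule: Tue morning→Diallo, Tue afternoon→Baptiste, Tue evening→Novak, Wed morning→Diallo, Wed afternoon→Santos, Wed evening→Leclerc+Baptiste, Thu morning→Leclerc.
Total: 26 + 21 + 41 + 26 + 56 + 16 + 21 + 16 = £223.

£223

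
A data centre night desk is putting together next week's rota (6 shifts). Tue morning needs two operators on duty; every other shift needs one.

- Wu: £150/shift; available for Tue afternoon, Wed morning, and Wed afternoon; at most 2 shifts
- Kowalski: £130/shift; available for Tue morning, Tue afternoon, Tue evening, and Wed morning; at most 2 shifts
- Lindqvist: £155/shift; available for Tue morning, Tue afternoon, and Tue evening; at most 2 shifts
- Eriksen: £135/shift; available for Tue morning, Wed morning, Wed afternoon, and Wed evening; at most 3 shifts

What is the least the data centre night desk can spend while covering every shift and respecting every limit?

£965

Wed evening can only be covered by Eriksen, so that assignment is forced.
Picking the cheapest available operator for each shift independently would cost £925, but that ignores the shift limits.
An optimal schedule: Tue morning→Kowalski+Eriksen, Tue afternoon→Wu, Tue evening→Kowalski, Wed morning→Wu, Wed afternoon→Eriksen, Wed evening→Eriksen.
Total: 130 + 135 + 150 + 130 + 150 + 135 + 135 = £965.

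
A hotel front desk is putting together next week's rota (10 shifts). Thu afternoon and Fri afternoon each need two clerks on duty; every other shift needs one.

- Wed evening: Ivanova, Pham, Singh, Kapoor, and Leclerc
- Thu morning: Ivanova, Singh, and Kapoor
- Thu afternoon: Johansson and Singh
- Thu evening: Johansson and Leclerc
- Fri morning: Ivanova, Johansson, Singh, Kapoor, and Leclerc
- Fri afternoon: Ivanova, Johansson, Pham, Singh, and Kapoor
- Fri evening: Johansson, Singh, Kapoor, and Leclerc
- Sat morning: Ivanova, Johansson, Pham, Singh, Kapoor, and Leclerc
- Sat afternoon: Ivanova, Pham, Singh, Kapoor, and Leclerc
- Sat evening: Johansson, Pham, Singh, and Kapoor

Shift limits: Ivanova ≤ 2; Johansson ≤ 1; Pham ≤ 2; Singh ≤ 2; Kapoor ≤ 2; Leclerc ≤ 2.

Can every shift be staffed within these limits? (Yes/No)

No

Total capacity is 2+1+2+2+2+2 = 11 but 12 worker-slots are needed — infeasible.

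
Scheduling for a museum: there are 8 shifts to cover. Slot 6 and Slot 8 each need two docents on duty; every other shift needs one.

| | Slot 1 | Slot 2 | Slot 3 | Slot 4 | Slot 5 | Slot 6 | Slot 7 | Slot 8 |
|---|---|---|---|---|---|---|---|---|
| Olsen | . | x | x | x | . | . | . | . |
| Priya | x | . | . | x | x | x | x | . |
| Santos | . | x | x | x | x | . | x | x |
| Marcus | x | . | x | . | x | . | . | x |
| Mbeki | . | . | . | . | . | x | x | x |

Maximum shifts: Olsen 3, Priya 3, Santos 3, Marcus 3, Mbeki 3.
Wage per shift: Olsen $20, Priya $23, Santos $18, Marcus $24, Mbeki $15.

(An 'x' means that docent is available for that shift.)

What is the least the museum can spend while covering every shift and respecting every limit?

$185

Slot 6 can only be covered by Priya and Mbeki, so that assignment is forced.
Picking the cheapest available docent for each shift independently would cost $181, but that ignores the shift limits.
An optimal schedule: Slot 1→Priya, Slot 2→Santos, Slot 3→Olsen, Slot 4→Olsen, Slot 5→Santos, Slot 6→Mbeki+Priya, Slot 7→Mbeki, Slot 8→Mbeki+Santos.
Total: 23 + 18 + 20 + 20 + 18 + 15 + 23 + 15 + 15 + 18 = $185.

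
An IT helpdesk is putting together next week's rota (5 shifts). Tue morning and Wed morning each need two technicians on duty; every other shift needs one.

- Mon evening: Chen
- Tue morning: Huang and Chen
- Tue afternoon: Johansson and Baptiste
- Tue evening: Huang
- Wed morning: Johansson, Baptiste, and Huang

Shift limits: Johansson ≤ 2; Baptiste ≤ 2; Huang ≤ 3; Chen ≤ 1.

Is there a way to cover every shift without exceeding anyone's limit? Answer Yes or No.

No

Total capacity is 8 and 7 slots are needed, so capacity alone doesn't rule it out.
Shifts {Mon evening, Tue morning} need 3 worker-slots in total, but the technicians available for any of those shifts (Huang and Chen) can supply at most 2 among them. So no valid schedule exists.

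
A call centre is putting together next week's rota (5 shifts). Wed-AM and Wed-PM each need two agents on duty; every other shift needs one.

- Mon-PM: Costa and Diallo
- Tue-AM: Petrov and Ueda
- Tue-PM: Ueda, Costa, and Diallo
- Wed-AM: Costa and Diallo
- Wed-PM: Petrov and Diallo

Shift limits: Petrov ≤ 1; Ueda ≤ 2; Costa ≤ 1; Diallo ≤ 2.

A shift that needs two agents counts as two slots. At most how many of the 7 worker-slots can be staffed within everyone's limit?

Total capacity across all agents is 1+2+1+2 = 6, and 7 slots are needed, so at most 6 can be filled.
An assignment achieving 6: Mon-PM→Costa, Tue-AM→Ueda, Tue-PM→Ueda, Wed-AM→Diallo, Wed-PM→Petrov+Diallo.
Loads: Petrov 1/1, Ueda 2/2, Costa 1/1, Diallo 2/2.

6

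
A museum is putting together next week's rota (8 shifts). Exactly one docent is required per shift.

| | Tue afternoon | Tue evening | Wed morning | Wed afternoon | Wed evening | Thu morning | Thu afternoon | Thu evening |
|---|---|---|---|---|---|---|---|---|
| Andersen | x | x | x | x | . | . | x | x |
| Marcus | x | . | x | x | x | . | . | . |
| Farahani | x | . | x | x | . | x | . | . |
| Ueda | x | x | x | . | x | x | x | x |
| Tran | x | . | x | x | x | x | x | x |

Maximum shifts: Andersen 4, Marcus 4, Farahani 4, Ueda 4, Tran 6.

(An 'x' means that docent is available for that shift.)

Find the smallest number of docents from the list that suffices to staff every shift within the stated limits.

8 slots to fill and no one can take more than 6, so at least ⌈8/6⌉ = 2 docents are needed.
Andersen and Ueda alone can cover everything: Tue afternoon→Andersen, Tue evening→Andersen, Wed morning→Andersen, Wed afternoon→Andersen, Wed evening→Ueda, Thu morning→Ueda, Thu afternoon→Ueda, Thu evening→Ueda.

2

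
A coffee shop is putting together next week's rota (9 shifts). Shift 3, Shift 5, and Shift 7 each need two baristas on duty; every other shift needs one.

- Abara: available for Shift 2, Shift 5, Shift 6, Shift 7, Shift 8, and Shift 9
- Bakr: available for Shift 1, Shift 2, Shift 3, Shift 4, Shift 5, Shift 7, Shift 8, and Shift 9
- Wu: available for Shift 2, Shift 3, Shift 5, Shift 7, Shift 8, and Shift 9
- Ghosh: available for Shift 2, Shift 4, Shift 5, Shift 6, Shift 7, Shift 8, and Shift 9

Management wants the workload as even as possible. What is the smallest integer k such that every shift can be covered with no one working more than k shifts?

With 4 baristas and 12 worker-slots to fill, someone must work at least ⌈12/4⌉ = 3 shifts, so k ≥ 3.
k = 3 works: Shift 1→Bakr, Shift 2→Abara, Shift 3→Bakr+Wu, Shift 4→Bakr, Shift 5→Wu+Ghosh, Shift 6→Abara, Shift 7→Wu+Ghosh, Shift 8→Abara, Shift 9→Ghosh.
Loads: Abara 3, Bakr 3, Wu 3, Ghosh 3 — all ≤ 3.

3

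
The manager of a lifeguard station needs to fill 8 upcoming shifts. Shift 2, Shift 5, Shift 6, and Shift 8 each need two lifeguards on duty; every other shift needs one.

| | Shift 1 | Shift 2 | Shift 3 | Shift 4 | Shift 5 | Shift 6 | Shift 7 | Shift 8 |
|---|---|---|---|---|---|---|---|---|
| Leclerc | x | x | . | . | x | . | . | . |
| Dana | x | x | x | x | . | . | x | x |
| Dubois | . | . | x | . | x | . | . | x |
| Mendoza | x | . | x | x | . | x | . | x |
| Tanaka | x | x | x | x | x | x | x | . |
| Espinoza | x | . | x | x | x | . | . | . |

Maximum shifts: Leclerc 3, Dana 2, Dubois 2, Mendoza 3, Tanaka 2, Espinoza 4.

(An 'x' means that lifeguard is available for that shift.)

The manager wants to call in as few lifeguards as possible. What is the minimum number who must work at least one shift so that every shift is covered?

5

12 slots to fill and no one can take more than 4, so at least ⌈12/4⌉ = 3 lifeguards are needed.
No set of 4 lifeguards can cover every shift (each such set leaves at least one shift with no one available or exceeds a cap).
Leclerc, Dana, Dubois, Mendoza, and Tanaka alone can cover everything: Shift 1→Leclerc, Shift 2→Leclerc+Dana, Shift 3→Tanaka, Shift 4→Mendoza, Shift 5→Leclerc+Dubois, Shift 6→Mendoza+Tanaka, Shift 7→Dana, Shift 8→Dubois+Mendoza.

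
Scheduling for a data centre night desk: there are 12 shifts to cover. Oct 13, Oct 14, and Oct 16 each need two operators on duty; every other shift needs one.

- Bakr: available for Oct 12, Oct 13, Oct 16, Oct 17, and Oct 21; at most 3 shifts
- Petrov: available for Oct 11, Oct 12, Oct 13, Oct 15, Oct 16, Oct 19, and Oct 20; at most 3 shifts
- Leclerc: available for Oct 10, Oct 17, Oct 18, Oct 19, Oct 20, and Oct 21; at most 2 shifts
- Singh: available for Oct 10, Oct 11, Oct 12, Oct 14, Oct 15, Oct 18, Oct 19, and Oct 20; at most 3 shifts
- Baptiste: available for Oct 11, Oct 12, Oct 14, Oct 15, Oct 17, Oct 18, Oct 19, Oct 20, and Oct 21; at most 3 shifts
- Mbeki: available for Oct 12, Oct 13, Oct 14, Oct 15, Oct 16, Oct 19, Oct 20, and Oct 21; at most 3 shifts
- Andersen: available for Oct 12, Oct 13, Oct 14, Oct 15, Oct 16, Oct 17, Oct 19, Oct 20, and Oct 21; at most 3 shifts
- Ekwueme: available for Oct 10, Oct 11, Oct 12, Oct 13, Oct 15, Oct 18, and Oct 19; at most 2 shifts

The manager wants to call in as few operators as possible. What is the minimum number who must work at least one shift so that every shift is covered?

5

15 slots to fill and no one can take more than 3, so at least ⌈15/3⌉ = 5 operators are needed.
Bakr, Petrov, Singh, Baptiste, and Mbeki alone can cover everything: Oct 10→Singh, Oct 11→Petrov, Oct 12→Mbeki, Oct 13→Bakr+Petrov, Oct 14→Singh+Baptiste, Oct 15→Baptiste, Oct 16→Bakr+Petrov, Oct 17→Bakr, Oct 18→Singh, Oct 19→Mbeki, Oct 20→Mbeki, Oct 21→Baptiste.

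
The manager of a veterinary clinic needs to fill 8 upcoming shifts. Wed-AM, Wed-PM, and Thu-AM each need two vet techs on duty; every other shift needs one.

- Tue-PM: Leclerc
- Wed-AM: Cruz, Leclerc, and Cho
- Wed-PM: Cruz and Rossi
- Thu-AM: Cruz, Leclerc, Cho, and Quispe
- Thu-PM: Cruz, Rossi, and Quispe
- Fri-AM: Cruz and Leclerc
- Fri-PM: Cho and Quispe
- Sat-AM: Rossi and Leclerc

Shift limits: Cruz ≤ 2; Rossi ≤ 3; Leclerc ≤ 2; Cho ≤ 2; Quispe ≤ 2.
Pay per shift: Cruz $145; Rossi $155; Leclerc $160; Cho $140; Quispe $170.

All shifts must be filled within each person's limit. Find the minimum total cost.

Tue-PM can only be covered by Leclerc, so that assignment is forced.
Wed-PM can only be covered by Cruz and Rossi, so that assignment is forced.
Picking the cheapest available vet tech for each shift independently would cost $1615, but that ignores the shift limits.
An optimal schedule: Tue-PM→Leclerc, Wed-AM→Leclerc+Cho, Wed-PM→Cruz+Rossi, Thu-AM→Cho+Quispe, Thu-PM→Rossi, Fri-AM→Cruz, Fri-PM→Quispe, Sat-AM→Rossi.
Total: 160 + 160 + 140 + 145 + 155 + 140 + 170 + 155 + 145 + 170 + 155 = $1695.

$1695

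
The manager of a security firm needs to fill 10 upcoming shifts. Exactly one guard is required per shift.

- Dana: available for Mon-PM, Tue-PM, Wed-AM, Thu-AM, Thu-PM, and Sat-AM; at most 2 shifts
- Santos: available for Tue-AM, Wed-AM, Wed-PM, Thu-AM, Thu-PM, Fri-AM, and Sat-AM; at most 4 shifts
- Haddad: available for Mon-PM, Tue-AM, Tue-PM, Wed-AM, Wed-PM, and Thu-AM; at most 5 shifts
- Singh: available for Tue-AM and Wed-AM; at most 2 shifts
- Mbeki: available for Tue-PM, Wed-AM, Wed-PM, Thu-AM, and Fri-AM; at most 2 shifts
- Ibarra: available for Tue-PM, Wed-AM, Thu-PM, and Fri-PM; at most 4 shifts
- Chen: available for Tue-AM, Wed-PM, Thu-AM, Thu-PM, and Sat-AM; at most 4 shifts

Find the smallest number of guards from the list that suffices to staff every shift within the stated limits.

10 slots to fill and no one can take more than 5, so at least ⌈10/5⌉ = 2 guards are needed.
Any 2 guards together have capacity at most 5+4 = 9 < 10 slots, so 2 can never suffice.
Dana, Santos, and Ibarra alone can cover everything: Mon-PM→Dana, Tue-AM→Santos, Tue-PM→Ibarra, Wed-AM→Ibarra, Wed-PM→Santos, Thu-AM→Dana, Thu-PM→Ibarra, Fri-AM→Santos, Fri-PM→Ibarra, Sat-AM→Santos.

3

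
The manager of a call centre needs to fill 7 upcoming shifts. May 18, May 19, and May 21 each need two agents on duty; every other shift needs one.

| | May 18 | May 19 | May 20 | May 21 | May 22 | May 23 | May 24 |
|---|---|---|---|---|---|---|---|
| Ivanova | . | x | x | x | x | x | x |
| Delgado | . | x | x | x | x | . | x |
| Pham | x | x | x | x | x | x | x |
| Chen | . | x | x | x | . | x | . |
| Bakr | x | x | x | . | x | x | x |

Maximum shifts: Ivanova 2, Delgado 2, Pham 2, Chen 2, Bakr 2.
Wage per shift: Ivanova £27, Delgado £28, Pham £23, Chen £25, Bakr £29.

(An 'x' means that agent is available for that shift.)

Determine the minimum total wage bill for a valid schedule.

£264

May 18 can only be covered by Pham and Bakr, so that assignment is forced.
Picking the cheapest available agent for each shift independently would cost £240, but that ignores the shift limits.
An optimal schedule: May 18→Pham+Bakr, May 19→Chen+Bakr, May 20→Delgado, May 21→Pham+Chen, May 22→Ivanova, May 23→Ivanova, May 24→Delgado.
Total: 23 + 29 + 25 + 29 + 28 + 23 + 25 + 27 + 27 + 28 = £264.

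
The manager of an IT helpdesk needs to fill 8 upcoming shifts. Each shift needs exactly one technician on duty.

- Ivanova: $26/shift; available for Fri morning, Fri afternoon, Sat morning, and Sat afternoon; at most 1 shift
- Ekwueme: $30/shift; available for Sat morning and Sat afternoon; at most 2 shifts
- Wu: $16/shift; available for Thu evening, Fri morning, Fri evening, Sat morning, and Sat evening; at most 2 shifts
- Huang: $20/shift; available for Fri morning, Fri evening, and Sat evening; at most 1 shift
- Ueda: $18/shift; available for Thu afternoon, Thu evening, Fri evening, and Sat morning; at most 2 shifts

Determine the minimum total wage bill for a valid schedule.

$174

Thu afternoon can only be covered by Ueda, so that assignment is forced.
Fri afternoon can only be covered by Ivanova, so that assignment is forced.
Picking the cheapest available technician for each shift independently would cost $150, but that ignores the shift limits.
An optimal schedule: Thu afternoon→Ueda, Thu evening→Wu, Fri morning→Huang, Fri afternoon→Ivanova, Fri evening→Ueda, Sat morning→Ekwueme, Sat afternoon→Ekwueme, Sat evening→Wu.
Total: 18 + 16 + 20 + 26 + 18 + 30 + 30 + 16 = $174.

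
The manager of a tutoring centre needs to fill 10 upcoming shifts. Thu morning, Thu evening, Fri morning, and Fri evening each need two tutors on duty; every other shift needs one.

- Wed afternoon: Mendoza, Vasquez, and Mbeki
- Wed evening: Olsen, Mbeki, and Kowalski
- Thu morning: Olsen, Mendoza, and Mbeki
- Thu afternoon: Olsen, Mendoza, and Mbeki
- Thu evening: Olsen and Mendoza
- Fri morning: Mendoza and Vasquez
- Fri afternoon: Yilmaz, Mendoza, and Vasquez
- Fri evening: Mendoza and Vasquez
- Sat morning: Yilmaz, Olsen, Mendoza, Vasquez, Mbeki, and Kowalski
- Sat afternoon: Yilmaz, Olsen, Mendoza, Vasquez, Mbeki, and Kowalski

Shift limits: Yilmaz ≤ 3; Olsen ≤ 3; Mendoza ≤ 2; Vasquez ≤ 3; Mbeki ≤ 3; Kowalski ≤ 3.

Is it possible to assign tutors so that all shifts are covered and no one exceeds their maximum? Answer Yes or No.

Total capacity is 17 and 14 slots are needed, so capacity alone doesn't rule it out.
Shifts {Thu evening, Fri morning, Fri evening} need 6 worker-slots in total, but the tutors available for any of those shifts (Olsen, Mendoza, and Vasquez) can supply at most 5 among them. So no valid schedule exists.

No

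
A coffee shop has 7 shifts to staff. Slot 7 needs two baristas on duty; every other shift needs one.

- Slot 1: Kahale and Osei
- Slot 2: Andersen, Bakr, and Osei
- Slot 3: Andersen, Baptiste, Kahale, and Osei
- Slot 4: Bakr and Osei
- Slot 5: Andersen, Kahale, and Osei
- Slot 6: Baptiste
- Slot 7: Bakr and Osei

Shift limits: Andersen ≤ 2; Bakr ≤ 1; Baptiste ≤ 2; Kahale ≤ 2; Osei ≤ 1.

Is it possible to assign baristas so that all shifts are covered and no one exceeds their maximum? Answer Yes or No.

No

Total capacity is 8 and 8 slots are needed, so capacity alone doesn't rule it out.
Shifts {Slot 4, Slot 7} need 3 worker-slots in total, but the baristas available for any of those shifts (Bakr and Osei) can supply at most 2 among them. So no valid schedule exists.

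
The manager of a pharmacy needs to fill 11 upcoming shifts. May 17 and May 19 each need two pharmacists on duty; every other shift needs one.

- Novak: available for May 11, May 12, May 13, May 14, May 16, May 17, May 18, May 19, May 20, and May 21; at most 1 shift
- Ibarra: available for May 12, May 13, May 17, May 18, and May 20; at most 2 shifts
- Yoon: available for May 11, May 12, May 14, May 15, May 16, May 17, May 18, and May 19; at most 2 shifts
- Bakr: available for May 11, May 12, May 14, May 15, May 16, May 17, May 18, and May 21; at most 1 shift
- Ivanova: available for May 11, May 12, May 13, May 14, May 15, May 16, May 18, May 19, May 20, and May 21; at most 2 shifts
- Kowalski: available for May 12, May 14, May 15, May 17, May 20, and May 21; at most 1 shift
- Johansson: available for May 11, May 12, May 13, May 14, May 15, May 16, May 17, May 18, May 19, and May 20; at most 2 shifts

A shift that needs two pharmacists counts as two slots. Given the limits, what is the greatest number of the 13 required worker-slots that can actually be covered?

Total capacity across all pharmacists is 1+2+2+1+2+1+2 = 11, and 13 slots are needed, so at most 11 can be filled.
An assignment achieving 11: May 11→Yoon, May 13→Novak, May 14→Kowalski, May 15→Ivanova, May 16→Johansson, May 17→Ibarra+Johansson, May 19→Yoon+Ivanova, May 20→Ibarra, May 21→Bakr.
Loads: Novak 1/1, Ibarra 2/2, Yoon 2/2, Bakr 1/1, Ivanova 2/2, Kowalski 1/1, Johansson 2/2.

11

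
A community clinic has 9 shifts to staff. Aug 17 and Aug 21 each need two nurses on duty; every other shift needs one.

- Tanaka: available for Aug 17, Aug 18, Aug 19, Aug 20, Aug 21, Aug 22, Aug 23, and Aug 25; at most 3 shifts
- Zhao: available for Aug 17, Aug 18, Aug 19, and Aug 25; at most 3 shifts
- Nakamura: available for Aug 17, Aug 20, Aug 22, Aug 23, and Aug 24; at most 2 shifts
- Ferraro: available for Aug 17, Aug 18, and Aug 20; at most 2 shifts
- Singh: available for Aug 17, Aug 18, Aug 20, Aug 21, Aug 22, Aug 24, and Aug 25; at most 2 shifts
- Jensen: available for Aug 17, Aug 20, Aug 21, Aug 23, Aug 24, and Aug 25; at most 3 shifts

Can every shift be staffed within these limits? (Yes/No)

Yes

One valid schedule: Aug 17→Zhao+Ferraro, Aug 18→Zhao, Aug 19→Tanaka, Aug 20→Ferraro, Aug 21→Tanaka+Singh, Aug 22→Tanaka, Aug 23→Nakamura, Aug 24→Nakamura, Aug 25→Zhao.
Loads: Tanaka 3/3, Zhao 3/3, Nakamura 2/2, Ferraro 2/2, Singh 1/2, Jensen 0/3 — all within limits.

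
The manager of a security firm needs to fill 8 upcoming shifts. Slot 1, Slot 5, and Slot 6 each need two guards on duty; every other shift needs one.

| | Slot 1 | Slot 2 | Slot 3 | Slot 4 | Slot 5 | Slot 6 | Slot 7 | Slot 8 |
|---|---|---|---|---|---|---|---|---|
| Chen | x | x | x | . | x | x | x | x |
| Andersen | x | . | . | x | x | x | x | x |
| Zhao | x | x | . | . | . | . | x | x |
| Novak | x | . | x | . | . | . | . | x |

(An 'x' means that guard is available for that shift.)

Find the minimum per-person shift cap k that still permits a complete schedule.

With 4 guards and 11 worker-slots to fill, someone must work at least ⌈11/4⌉ = 3 shifts, so k ≥ 3.
k = 3 works: Slot 1→Zhao+Novak, Slot 2→Chen, Slot 3→Novak, Slot 4→Andersen, Slot 5→Chen+Andersen, Slot 6→Chen+Andersen, Slot 7→Zhao, Slot 8→Zhao.
Loads: Chen 3, Andersen 3, Zhao 3, Novak 2 — all ≤ 3.

3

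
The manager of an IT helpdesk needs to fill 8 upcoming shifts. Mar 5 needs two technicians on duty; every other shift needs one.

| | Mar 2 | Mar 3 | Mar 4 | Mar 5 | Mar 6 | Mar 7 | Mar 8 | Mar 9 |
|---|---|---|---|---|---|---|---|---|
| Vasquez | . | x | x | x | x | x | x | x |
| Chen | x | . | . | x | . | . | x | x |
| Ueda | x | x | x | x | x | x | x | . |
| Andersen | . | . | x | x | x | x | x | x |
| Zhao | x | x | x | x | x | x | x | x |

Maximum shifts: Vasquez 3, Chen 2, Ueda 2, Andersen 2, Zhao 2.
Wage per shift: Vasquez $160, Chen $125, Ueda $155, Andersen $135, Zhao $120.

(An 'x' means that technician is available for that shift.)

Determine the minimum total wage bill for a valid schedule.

Picking the cheapest available technician for each shift independently would cost $1085, but that ignores the shift limits.
An optimal schedule: Mar 2→Zhao, Mar 3→Zhao, Mar 4→Andersen, Mar 5→Ueda+Vasquez, Mar 6→Andersen, Mar 7→Ueda, Mar 8→Chen, Mar 9→Chen.
Total: 120 + 120 + 135 + 155 + 160 + 135 + 155 + 125 + 125 = $1230.

$1230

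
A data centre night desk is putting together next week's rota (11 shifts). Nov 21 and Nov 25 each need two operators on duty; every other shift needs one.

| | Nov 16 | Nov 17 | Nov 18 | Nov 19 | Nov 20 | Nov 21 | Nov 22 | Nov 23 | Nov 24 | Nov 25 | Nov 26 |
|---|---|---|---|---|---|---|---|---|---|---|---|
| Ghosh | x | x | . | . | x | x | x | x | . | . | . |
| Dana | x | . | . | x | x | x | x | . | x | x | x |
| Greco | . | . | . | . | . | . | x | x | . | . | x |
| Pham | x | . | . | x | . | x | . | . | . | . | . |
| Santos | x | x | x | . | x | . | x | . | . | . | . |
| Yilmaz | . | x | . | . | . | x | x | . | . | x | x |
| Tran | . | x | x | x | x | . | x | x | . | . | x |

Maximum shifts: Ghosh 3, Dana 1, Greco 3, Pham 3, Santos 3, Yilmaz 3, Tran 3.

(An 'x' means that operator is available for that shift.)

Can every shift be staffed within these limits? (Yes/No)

No

Total capacity is 19 and 13 slots are needed, so capacity alone doesn't rule it out.
Shifts {Nov 24, Nov 25} need 3 worker-slots in total, but the operators available for any of those shifts (Dana and Yilmaz) can supply at most 2 among them. So no valid schedule exists.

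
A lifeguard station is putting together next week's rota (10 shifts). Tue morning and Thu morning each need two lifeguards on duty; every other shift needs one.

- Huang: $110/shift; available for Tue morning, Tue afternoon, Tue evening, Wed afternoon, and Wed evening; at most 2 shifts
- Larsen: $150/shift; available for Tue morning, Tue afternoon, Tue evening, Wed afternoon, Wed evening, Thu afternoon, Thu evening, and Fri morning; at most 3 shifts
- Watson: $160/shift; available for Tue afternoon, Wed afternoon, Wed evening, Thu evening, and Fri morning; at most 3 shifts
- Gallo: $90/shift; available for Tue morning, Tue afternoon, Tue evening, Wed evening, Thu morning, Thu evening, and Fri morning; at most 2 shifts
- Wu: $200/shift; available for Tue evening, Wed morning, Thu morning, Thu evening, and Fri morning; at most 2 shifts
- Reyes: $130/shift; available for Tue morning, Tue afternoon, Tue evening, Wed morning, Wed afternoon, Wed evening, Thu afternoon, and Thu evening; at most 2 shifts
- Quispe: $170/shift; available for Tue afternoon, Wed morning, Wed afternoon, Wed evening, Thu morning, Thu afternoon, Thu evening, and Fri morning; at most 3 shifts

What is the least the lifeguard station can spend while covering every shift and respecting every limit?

$1600

Picking the cheapest available lifeguard for each shift independently would cost $1280, but that ignores the shift limits.
An optimal schedule: Tue morning→Huang+Larsen, Tue afternoon→Larsen, Tue evening→Gallo, Wed morning→Reyes, Wed afternoon→Huang, Wed evening→Watson, Thu morning→Gallo+Quispe, Thu afternoon→Reyes, Thu evening→Watson, Fri morning→Larsen.
Total: 110 + 150 + 150 + 90 + 130 + 110 + 160 + 90 + 170 + 130 + 160 + 150 = $1600.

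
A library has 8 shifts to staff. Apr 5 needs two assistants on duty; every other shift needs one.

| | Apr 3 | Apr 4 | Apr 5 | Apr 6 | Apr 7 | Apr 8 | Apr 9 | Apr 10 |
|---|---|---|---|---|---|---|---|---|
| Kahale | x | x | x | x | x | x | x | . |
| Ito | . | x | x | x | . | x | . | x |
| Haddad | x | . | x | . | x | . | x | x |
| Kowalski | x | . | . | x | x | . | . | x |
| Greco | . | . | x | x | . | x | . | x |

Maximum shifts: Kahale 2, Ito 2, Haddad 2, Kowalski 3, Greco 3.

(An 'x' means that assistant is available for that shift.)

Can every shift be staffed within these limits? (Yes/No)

One valid schedule: Apr 3→Haddad, Apr 4→Kahale, Apr 5→Ito+Greco, Apr 6→Kowalski, Apr 7→Haddad, Apr 8→Ito, Apr 9→Kahale, Apr 10→Kowalski.
Loads: Kahale 2/2, Ito 2/2, Haddad 2/2, Kowalski 2/3, Greco 1/3 — all within limits.

Yes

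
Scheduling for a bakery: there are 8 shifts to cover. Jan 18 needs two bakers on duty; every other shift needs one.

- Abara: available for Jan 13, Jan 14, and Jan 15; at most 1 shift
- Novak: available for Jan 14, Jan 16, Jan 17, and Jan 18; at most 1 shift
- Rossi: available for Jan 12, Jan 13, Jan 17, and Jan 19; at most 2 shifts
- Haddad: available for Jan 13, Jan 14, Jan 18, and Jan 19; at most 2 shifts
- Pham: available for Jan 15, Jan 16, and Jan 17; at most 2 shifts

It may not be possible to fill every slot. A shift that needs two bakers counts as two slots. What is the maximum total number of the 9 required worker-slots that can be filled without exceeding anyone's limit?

Total capacity across all bakers is 1+1+2+2+2 = 8, and 9 slots are needed, so at most 8 can be filled.
An assignment achieving 8: Jan 12→Rossi, Jan 13→Haddad, Jan 15→Abara, Jan 16→Pham, Jan 17→Pham, Jan 18→Novak+Haddad, Jan 19→Rossi.
Loads: Abara 1/1, Novak 1/1, Rossi 2/2, Haddad 2/2, Pham 2/2.

8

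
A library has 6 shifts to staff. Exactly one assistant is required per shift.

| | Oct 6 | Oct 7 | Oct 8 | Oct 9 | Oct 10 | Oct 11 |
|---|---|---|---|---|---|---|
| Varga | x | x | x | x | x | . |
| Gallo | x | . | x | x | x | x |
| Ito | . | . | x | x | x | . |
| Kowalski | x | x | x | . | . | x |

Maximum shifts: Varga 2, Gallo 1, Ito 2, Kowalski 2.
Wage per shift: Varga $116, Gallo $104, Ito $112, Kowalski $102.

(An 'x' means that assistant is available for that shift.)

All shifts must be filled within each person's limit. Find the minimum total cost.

Picking the cheapest available assistant for each shift independently would cost $616, but that ignores the shift limits.
An optimal schedule: Oct 6→Gallo, Oct 7→Kowalski, Oct 8→Varga, Oct 9→Ito, Oct 10→Ito, Oct 11→Kowalski.
Total: 104 + 102 + 116 + 112 + 112 + 102 = $648.

$648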